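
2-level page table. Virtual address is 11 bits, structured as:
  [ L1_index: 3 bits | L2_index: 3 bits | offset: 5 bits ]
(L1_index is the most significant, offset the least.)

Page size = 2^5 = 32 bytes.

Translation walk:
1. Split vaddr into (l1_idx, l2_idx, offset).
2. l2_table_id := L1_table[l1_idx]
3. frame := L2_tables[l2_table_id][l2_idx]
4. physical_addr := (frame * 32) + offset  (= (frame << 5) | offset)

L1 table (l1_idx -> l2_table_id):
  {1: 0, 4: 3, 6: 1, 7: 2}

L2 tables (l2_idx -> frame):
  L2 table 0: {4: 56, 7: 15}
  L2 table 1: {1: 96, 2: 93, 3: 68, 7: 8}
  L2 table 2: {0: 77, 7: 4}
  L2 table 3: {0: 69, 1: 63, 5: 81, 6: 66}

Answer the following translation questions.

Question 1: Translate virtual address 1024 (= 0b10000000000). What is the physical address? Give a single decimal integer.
Answer: 2208

Derivation:
vaddr = 1024 = 0b10000000000
Split: l1_idx=4, l2_idx=0, offset=0
L1[4] = 3
L2[3][0] = 69
paddr = 69 * 32 + 0 = 2208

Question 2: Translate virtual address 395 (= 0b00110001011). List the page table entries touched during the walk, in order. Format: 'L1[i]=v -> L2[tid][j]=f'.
Answer: L1[1]=0 -> L2[0][4]=56

Derivation:
vaddr = 395 = 0b00110001011
Split: l1_idx=1, l2_idx=4, offset=11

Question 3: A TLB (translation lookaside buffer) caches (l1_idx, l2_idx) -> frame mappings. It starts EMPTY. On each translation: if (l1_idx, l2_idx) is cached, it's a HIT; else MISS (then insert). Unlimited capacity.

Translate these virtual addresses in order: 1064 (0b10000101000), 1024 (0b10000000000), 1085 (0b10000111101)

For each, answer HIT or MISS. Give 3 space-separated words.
vaddr=1064: (4,1) not in TLB -> MISS, insert
vaddr=1024: (4,0) not in TLB -> MISS, insert
vaddr=1085: (4,1) in TLB -> HIT

Answer: MISS MISS HIT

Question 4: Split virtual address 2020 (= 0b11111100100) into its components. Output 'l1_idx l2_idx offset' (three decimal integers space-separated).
vaddr = 2020 = 0b11111100100
  top 3 bits -> l1_idx = 7
  next 3 bits -> l2_idx = 7
  bottom 5 bits -> offset = 4

Answer: 7 7 4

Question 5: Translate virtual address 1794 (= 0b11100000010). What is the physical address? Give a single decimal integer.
Answer: 2466

Derivation:
vaddr = 1794 = 0b11100000010
Split: l1_idx=7, l2_idx=0, offset=2
L1[7] = 2
L2[2][0] = 77
paddr = 77 * 32 + 2 = 2466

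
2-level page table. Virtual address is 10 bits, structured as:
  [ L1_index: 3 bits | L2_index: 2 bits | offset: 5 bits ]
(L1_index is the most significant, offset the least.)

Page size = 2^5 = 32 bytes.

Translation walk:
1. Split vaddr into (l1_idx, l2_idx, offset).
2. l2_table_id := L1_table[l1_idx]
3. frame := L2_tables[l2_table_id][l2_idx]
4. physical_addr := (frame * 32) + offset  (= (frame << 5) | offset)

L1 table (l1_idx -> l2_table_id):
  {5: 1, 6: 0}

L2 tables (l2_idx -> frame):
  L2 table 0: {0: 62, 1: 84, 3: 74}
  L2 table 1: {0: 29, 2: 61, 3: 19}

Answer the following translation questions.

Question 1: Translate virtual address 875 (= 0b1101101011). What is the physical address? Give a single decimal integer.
vaddr = 875 = 0b1101101011
Split: l1_idx=6, l2_idx=3, offset=11
L1[6] = 0
L2[0][3] = 74
paddr = 74 * 32 + 11 = 2379

Answer: 2379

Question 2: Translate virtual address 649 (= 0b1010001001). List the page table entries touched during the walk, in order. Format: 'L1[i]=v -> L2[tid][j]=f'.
vaddr = 649 = 0b1010001001
Split: l1_idx=5, l2_idx=0, offset=9

Answer: L1[5]=1 -> L2[1][0]=29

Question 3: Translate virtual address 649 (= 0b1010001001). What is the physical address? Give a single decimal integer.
Answer: 937

Derivation:
vaddr = 649 = 0b1010001001
Split: l1_idx=5, l2_idx=0, offset=9
L1[5] = 1
L2[1][0] = 29
paddr = 29 * 32 + 9 = 937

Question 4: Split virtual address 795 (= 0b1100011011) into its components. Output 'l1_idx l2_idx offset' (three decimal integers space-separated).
vaddr = 795 = 0b1100011011
  top 3 bits -> l1_idx = 6
  next 2 bits -> l2_idx = 0
  bottom 5 bits -> offset = 27

Answer: 6 0 27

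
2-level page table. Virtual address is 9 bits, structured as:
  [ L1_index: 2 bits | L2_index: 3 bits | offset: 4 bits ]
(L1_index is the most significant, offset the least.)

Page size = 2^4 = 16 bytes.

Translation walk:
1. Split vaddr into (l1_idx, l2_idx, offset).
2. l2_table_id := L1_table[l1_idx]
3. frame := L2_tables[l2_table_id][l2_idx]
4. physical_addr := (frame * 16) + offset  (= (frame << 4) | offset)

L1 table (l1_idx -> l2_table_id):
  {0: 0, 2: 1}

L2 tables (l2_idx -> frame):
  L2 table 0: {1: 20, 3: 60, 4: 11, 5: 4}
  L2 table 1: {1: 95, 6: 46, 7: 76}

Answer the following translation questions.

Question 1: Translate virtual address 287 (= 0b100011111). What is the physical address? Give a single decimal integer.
vaddr = 287 = 0b100011111
Split: l1_idx=2, l2_idx=1, offset=15
L1[2] = 1
L2[1][1] = 95
paddr = 95 * 16 + 15 = 1535

Answer: 1535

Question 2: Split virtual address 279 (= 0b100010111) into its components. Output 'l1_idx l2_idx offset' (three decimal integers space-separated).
Answer: 2 1 7

Derivation:
vaddr = 279 = 0b100010111
  top 2 bits -> l1_idx = 2
  next 3 bits -> l2_idx = 1
  bottom 4 bits -> offset = 7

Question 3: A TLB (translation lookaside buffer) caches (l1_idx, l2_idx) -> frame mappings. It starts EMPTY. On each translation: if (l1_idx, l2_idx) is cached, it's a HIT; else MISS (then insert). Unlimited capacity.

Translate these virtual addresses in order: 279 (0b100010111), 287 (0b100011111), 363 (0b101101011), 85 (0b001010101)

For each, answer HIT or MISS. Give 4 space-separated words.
vaddr=279: (2,1) not in TLB -> MISS, insert
vaddr=287: (2,1) in TLB -> HIT
vaddr=363: (2,6) not in TLB -> MISS, insert
vaddr=85: (0,5) not in TLB -> MISS, insert

Answer: MISS HIT MISS MISS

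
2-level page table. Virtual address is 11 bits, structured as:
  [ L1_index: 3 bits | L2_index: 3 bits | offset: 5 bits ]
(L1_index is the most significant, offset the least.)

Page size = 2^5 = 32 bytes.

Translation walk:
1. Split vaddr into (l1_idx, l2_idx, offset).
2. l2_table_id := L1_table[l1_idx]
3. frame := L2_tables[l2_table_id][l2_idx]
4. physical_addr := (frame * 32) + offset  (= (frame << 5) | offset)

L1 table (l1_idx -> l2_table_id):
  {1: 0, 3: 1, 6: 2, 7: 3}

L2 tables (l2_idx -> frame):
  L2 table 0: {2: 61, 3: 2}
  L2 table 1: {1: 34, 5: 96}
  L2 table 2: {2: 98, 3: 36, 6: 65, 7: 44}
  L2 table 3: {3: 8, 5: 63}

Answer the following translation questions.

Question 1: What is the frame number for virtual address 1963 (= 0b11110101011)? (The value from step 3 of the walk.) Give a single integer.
Answer: 63

Derivation:
vaddr = 1963: l1_idx=7, l2_idx=5
L1[7] = 3; L2[3][5] = 63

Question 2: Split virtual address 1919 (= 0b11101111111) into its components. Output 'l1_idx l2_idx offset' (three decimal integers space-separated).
Answer: 7 3 31

Derivation:
vaddr = 1919 = 0b11101111111
  top 3 bits -> l1_idx = 7
  next 3 bits -> l2_idx = 3
  bottom 5 bits -> offset = 31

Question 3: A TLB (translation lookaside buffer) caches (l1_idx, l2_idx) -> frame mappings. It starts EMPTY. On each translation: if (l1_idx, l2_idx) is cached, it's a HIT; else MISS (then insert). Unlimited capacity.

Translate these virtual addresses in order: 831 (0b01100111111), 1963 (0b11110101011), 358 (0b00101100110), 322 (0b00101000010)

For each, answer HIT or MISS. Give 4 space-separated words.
vaddr=831: (3,1) not in TLB -> MISS, insert
vaddr=1963: (7,5) not in TLB -> MISS, insert
vaddr=358: (1,3) not in TLB -> MISS, insert
vaddr=322: (1,2) not in TLB -> MISS, insert

Answer: MISS MISS MISS MISS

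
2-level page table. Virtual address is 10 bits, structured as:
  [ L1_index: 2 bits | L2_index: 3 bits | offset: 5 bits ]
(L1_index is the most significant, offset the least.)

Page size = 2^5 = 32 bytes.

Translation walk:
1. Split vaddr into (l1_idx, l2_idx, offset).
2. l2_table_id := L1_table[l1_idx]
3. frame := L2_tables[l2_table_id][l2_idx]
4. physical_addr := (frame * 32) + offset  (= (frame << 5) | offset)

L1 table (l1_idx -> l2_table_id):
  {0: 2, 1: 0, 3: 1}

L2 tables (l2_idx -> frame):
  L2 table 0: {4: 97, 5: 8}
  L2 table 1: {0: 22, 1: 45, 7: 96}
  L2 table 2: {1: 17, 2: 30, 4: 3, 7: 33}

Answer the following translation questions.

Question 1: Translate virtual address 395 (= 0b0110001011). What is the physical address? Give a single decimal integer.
vaddr = 395 = 0b0110001011
Split: l1_idx=1, l2_idx=4, offset=11
L1[1] = 0
L2[0][4] = 97
paddr = 97 * 32 + 11 = 3115

Answer: 3115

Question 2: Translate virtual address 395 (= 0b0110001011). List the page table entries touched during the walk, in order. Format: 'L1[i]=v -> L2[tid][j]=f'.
Answer: L1[1]=0 -> L2[0][4]=97

Derivation:
vaddr = 395 = 0b0110001011
Split: l1_idx=1, l2_idx=4, offset=11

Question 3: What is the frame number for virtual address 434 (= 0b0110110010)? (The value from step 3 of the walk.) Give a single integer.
vaddr = 434: l1_idx=1, l2_idx=5
L1[1] = 0; L2[0][5] = 8

Answer: 8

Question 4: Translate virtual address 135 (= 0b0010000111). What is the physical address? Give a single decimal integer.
vaddr = 135 = 0b0010000111
Split: l1_idx=0, l2_idx=4, offset=7
L1[0] = 2
L2[2][4] = 3
paddr = 3 * 32 + 7 = 103

Answer: 103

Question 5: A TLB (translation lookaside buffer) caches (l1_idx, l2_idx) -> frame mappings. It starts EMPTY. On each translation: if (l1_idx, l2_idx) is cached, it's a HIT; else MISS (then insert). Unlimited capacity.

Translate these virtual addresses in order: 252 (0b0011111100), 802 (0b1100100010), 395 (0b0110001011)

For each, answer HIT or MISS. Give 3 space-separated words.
Answer: MISS MISS MISS

Derivation:
vaddr=252: (0,7) not in TLB -> MISS, insert
vaddr=802: (3,1) not in TLB -> MISS, insert
vaddr=395: (1,4) not in TLB -> MISS, insert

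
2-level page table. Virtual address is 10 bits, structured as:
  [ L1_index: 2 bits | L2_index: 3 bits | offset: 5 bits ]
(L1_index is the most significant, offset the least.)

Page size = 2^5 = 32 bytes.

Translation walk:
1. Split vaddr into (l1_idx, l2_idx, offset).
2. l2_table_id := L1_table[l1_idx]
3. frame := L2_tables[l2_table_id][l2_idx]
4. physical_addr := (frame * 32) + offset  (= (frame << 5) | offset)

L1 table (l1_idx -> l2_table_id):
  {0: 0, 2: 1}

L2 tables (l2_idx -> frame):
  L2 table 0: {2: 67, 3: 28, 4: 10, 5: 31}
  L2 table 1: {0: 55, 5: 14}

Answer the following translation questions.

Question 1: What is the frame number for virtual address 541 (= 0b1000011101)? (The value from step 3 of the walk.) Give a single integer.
vaddr = 541: l1_idx=2, l2_idx=0
L1[2] = 1; L2[1][0] = 55

Answer: 55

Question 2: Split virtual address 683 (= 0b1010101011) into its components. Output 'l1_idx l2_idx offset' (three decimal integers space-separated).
vaddr = 683 = 0b1010101011
  top 2 bits -> l1_idx = 2
  next 3 bits -> l2_idx = 5
  bottom 5 bits -> offset = 11

Answer: 2 5 11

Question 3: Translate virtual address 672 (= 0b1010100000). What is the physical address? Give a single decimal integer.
vaddr = 672 = 0b1010100000
Split: l1_idx=2, l2_idx=5, offset=0
L1[2] = 1
L2[1][5] = 14
paddr = 14 * 32 + 0 = 448

Answer: 448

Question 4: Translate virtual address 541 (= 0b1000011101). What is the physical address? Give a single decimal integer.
vaddr = 541 = 0b1000011101
Split: l1_idx=2, l2_idx=0, offset=29
L1[2] = 1
L2[1][0] = 55
paddr = 55 * 32 + 29 = 1789

Answer: 1789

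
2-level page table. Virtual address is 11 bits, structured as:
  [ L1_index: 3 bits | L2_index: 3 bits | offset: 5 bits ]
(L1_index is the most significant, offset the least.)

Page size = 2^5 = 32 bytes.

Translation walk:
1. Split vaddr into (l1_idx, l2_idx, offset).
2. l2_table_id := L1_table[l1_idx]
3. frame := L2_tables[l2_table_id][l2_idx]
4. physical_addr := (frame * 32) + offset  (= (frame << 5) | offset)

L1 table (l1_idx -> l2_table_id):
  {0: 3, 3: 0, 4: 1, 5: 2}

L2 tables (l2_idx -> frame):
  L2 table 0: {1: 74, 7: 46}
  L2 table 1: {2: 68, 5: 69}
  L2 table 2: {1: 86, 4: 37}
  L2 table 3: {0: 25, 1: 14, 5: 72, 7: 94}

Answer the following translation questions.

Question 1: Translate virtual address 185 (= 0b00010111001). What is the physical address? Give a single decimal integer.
vaddr = 185 = 0b00010111001
Split: l1_idx=0, l2_idx=5, offset=25
L1[0] = 3
L2[3][5] = 72
paddr = 72 * 32 + 25 = 2329

Answer: 2329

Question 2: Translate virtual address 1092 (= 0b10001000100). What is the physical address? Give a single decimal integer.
vaddr = 1092 = 0b10001000100
Split: l1_idx=4, l2_idx=2, offset=4
L1[4] = 1
L2[1][2] = 68
paddr = 68 * 32 + 4 = 2180

Answer: 2180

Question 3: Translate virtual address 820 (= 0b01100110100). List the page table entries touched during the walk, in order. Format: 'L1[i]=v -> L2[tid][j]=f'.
vaddr = 820 = 0b01100110100
Split: l1_idx=3, l2_idx=1, offset=20

Answer: L1[3]=0 -> L2[0][1]=74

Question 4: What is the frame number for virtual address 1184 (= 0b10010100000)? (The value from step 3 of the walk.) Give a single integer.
Answer: 69

Derivation:
vaddr = 1184: l1_idx=4, l2_idx=5
L1[4] = 1; L2[1][5] = 69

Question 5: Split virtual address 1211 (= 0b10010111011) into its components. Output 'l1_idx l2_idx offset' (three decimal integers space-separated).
Answer: 4 5 27

Derivation:
vaddr = 1211 = 0b10010111011
  top 3 bits -> l1_idx = 4
  next 3 bits -> l2_idx = 5
  bottom 5 bits -> offset = 27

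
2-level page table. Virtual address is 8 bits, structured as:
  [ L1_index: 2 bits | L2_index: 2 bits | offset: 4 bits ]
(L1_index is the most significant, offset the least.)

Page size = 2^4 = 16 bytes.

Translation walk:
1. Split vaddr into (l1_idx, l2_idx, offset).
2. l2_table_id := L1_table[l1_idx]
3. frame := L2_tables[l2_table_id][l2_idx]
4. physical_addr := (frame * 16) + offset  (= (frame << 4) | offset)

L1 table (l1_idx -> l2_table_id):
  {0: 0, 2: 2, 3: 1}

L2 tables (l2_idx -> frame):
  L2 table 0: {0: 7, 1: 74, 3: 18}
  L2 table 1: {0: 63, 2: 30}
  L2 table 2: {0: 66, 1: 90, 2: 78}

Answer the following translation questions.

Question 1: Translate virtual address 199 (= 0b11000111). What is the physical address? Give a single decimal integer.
vaddr = 199 = 0b11000111
Split: l1_idx=3, l2_idx=0, offset=7
L1[3] = 1
L2[1][0] = 63
paddr = 63 * 16 + 7 = 1015

Answer: 1015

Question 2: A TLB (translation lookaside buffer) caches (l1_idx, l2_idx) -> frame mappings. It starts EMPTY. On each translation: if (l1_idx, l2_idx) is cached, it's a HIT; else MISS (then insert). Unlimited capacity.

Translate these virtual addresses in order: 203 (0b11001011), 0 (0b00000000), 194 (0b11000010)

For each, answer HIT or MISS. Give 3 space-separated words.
Answer: MISS MISS HIT

Derivation:
vaddr=203: (3,0) not in TLB -> MISS, insert
vaddr=0: (0,0) not in TLB -> MISS, insert
vaddr=194: (3,0) in TLB -> HIT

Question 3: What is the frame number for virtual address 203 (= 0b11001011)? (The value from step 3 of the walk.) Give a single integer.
vaddr = 203: l1_idx=3, l2_idx=0
L1[3] = 1; L2[1][0] = 63

Answer: 63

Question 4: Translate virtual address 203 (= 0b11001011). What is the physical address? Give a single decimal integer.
Answer: 1019

Derivation:
vaddr = 203 = 0b11001011
Split: l1_idx=3, l2_idx=0, offset=11
L1[3] = 1
L2[1][0] = 63
paddr = 63 * 16 + 11 = 1019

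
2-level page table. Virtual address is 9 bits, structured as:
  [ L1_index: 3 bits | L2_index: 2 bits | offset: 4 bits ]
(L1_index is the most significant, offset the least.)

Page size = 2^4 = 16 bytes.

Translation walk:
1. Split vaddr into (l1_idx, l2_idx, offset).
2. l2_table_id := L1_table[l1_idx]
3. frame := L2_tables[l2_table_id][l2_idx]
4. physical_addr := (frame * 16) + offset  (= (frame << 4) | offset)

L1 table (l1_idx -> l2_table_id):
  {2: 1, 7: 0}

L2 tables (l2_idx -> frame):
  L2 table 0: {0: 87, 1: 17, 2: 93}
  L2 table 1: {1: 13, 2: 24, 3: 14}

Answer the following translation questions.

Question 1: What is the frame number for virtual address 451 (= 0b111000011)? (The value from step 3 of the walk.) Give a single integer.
Answer: 87

Derivation:
vaddr = 451: l1_idx=7, l2_idx=0
L1[7] = 0; L2[0][0] = 87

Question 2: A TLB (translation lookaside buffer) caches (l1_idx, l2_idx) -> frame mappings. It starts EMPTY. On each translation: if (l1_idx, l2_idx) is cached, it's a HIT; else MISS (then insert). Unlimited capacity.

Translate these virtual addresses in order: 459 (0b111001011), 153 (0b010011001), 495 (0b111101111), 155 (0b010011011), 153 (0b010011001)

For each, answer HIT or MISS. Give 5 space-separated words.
Answer: MISS MISS MISS HIT HIT

Derivation:
vaddr=459: (7,0) not in TLB -> MISS, insert
vaddr=153: (2,1) not in TLB -> MISS, insert
vaddr=495: (7,2) not in TLB -> MISS, insert
vaddr=155: (2,1) in TLB -> HIT
vaddr=153: (2,1) in TLB -> HIT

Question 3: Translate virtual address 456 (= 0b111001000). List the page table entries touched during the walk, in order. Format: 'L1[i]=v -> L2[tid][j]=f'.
vaddr = 456 = 0b111001000
Split: l1_idx=7, l2_idx=0, offset=8

Answer: L1[7]=0 -> L2[0][0]=87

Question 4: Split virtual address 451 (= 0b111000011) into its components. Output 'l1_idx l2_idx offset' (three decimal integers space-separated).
Answer: 7 0 3

Derivation:
vaddr = 451 = 0b111000011
  top 3 bits -> l1_idx = 7
  next 2 bits -> l2_idx = 0
  bottom 4 bits -> offset = 3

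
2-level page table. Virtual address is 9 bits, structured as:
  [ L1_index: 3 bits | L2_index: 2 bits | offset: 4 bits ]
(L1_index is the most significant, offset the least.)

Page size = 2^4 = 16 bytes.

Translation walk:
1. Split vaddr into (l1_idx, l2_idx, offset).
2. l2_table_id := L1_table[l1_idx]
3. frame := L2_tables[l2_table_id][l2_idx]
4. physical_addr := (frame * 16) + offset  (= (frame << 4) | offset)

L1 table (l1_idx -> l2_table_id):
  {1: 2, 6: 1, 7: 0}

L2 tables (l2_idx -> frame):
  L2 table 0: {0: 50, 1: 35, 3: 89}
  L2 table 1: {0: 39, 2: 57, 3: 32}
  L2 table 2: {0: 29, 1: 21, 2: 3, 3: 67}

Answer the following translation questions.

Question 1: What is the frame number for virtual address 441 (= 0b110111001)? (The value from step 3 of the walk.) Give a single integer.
vaddr = 441: l1_idx=6, l2_idx=3
L1[6] = 1; L2[1][3] = 32

Answer: 32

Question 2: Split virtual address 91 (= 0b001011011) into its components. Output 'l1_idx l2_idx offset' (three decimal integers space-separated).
Answer: 1 1 11

Derivation:
vaddr = 91 = 0b001011011
  top 3 bits -> l1_idx = 1
  next 2 bits -> l2_idx = 1
  bottom 4 bits -> offset = 11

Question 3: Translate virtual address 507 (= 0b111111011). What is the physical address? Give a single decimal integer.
Answer: 1435

Derivation:
vaddr = 507 = 0b111111011
Split: l1_idx=7, l2_idx=3, offset=11
L1[7] = 0
L2[0][3] = 89
paddr = 89 * 16 + 11 = 1435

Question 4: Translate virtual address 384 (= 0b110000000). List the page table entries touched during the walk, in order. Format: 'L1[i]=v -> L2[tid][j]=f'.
vaddr = 384 = 0b110000000
Split: l1_idx=6, l2_idx=0, offset=0

Answer: L1[6]=1 -> L2[1][0]=39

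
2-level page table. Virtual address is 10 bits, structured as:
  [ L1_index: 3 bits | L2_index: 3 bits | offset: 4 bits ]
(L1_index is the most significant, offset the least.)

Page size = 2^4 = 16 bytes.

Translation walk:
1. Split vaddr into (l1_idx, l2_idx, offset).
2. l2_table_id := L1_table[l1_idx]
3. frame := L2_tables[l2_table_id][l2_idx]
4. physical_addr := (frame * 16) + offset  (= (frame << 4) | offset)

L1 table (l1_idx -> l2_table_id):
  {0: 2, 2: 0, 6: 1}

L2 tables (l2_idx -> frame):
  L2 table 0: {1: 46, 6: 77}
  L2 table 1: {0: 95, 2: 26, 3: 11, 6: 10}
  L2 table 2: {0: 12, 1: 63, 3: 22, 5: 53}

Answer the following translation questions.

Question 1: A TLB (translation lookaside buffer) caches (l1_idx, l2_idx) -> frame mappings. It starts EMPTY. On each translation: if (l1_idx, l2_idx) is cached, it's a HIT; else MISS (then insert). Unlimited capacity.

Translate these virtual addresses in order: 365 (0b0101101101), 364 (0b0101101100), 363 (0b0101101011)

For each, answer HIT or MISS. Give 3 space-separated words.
vaddr=365: (2,6) not in TLB -> MISS, insert
vaddr=364: (2,6) in TLB -> HIT
vaddr=363: (2,6) in TLB -> HIT

Answer: MISS HIT HIT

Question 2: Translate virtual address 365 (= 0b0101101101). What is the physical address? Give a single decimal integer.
vaddr = 365 = 0b0101101101
Split: l1_idx=2, l2_idx=6, offset=13
L1[2] = 0
L2[0][6] = 77
paddr = 77 * 16 + 13 = 1245

Answer: 1245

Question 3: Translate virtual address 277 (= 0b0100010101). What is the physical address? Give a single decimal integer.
vaddr = 277 = 0b0100010101
Split: l1_idx=2, l2_idx=1, offset=5
L1[2] = 0
L2[0][1] = 46
paddr = 46 * 16 + 5 = 741

Answer: 741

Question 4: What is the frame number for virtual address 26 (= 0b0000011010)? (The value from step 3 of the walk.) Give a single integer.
vaddr = 26: l1_idx=0, l2_idx=1
L1[0] = 2; L2[2][1] = 63

Answer: 63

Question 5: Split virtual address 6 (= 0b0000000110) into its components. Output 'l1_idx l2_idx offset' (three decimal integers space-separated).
Answer: 0 0 6

Derivation:
vaddr = 6 = 0b0000000110
  top 3 bits -> l1_idx = 0
  next 3 bits -> l2_idx = 0
  bottom 4 bits -> offset = 6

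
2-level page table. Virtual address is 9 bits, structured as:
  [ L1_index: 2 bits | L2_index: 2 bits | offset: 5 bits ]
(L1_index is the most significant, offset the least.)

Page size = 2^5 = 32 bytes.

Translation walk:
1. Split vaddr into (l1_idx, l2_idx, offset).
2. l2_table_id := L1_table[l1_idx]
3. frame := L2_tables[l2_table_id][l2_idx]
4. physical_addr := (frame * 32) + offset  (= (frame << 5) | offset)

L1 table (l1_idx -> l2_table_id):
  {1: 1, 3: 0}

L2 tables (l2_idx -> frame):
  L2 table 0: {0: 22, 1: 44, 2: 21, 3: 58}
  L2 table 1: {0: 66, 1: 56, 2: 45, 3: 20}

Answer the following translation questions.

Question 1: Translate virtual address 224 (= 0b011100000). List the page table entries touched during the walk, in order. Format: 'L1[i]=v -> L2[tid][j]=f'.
Answer: L1[1]=1 -> L2[1][3]=20

Derivation:
vaddr = 224 = 0b011100000
Split: l1_idx=1, l2_idx=3, offset=0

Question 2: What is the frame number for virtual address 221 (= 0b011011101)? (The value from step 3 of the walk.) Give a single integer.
vaddr = 221: l1_idx=1, l2_idx=2
L1[1] = 1; L2[1][2] = 45

Answer: 45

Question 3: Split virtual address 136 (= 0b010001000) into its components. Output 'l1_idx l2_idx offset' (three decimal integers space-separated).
vaddr = 136 = 0b010001000
  top 2 bits -> l1_idx = 1
  next 2 bits -> l2_idx = 0
  bottom 5 bits -> offset = 8

Answer: 1 0 8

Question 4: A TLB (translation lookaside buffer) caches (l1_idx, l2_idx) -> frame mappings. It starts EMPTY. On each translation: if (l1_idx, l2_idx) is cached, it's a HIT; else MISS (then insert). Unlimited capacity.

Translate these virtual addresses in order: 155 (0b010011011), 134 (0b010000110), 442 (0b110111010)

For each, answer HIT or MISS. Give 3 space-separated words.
vaddr=155: (1,0) not in TLB -> MISS, insert
vaddr=134: (1,0) in TLB -> HIT
vaddr=442: (3,1) not in TLB -> MISS, insert

Answer: MISS HIT MISS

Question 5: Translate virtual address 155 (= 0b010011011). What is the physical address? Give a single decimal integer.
vaddr = 155 = 0b010011011
Split: l1_idx=1, l2_idx=0, offset=27
L1[1] = 1
L2[1][0] = 66
paddr = 66 * 32 + 27 = 2139

Answer: 2139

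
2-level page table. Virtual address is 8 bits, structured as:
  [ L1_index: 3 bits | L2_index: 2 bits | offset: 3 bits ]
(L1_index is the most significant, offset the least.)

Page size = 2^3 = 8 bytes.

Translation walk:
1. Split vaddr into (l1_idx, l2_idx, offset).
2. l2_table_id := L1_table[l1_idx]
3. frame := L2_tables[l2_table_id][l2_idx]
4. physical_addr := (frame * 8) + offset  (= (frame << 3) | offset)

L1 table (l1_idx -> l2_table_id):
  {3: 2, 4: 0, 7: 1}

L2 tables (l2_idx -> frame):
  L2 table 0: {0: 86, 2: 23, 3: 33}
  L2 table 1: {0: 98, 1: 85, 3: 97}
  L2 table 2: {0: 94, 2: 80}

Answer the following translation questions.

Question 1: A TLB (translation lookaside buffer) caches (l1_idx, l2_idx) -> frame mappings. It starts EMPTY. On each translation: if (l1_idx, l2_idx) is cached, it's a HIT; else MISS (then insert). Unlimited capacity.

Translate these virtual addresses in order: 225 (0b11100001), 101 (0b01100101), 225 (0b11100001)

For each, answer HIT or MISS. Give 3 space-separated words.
vaddr=225: (7,0) not in TLB -> MISS, insert
vaddr=101: (3,0) not in TLB -> MISS, insert
vaddr=225: (7,0) in TLB -> HIT

Answer: MISS MISS HIT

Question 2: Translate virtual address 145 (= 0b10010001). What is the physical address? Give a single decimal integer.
vaddr = 145 = 0b10010001
Split: l1_idx=4, l2_idx=2, offset=1
L1[4] = 0
L2[0][2] = 23
paddr = 23 * 8 + 1 = 185

Answer: 185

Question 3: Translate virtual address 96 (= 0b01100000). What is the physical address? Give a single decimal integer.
vaddr = 96 = 0b01100000
Split: l1_idx=3, l2_idx=0, offset=0
L1[3] = 2
L2[2][0] = 94
paddr = 94 * 8 + 0 = 752

Answer: 752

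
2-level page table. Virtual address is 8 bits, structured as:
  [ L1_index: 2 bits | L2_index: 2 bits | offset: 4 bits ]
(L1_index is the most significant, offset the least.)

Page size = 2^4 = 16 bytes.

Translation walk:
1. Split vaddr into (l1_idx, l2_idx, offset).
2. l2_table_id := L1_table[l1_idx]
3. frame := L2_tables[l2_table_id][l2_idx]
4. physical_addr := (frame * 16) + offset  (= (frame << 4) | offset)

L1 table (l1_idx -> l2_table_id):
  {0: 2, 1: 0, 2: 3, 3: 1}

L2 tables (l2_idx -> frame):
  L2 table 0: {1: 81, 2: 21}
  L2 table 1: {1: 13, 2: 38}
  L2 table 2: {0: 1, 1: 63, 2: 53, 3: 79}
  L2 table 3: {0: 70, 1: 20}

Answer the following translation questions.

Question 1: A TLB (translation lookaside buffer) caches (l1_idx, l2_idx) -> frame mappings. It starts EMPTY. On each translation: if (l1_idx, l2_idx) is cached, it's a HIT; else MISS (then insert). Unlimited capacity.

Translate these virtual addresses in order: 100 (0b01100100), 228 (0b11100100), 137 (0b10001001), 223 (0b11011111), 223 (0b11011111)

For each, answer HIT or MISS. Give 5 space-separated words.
Answer: MISS MISS MISS MISS HIT

Derivation:
vaddr=100: (1,2) not in TLB -> MISS, insert
vaddr=228: (3,2) not in TLB -> MISS, insert
vaddr=137: (2,0) not in TLB -> MISS, insert
vaddr=223: (3,1) not in TLB -> MISS, insert
vaddr=223: (3,1) in TLB -> HIT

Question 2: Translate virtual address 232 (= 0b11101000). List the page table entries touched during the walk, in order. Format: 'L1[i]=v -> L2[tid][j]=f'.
vaddr = 232 = 0b11101000
Split: l1_idx=3, l2_idx=2, offset=8

Answer: L1[3]=1 -> L2[1][2]=38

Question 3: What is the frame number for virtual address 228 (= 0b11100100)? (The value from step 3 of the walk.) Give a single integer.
vaddr = 228: l1_idx=3, l2_idx=2
L1[3] = 1; L2[1][2] = 38

Answer: 38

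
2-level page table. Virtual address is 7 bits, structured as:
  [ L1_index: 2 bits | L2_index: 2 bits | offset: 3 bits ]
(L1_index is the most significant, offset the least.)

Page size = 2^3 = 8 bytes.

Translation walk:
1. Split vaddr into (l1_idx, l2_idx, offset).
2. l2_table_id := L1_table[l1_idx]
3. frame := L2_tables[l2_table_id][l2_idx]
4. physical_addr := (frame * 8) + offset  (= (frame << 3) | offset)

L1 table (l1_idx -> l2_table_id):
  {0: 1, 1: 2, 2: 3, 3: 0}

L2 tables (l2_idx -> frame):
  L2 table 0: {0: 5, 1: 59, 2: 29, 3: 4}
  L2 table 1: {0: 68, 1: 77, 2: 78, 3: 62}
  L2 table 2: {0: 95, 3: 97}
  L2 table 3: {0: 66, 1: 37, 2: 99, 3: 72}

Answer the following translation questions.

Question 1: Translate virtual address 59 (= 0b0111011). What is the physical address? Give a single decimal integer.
vaddr = 59 = 0b0111011
Split: l1_idx=1, l2_idx=3, offset=3
L1[1] = 2
L2[2][3] = 97
paddr = 97 * 8 + 3 = 779

Answer: 779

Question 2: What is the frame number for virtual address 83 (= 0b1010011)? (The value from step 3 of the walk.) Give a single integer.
vaddr = 83: l1_idx=2, l2_idx=2
L1[2] = 3; L2[3][2] = 99

Answer: 99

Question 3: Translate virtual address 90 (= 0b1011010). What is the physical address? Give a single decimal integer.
vaddr = 90 = 0b1011010
Split: l1_idx=2, l2_idx=3, offset=2
L1[2] = 3
L2[3][3] = 72
paddr = 72 * 8 + 2 = 578

Answer: 578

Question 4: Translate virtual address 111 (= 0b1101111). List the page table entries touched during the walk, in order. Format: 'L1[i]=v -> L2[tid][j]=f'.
vaddr = 111 = 0b1101111
Split: l1_idx=3, l2_idx=1, offset=7

Answer: L1[3]=0 -> L2[0][1]=59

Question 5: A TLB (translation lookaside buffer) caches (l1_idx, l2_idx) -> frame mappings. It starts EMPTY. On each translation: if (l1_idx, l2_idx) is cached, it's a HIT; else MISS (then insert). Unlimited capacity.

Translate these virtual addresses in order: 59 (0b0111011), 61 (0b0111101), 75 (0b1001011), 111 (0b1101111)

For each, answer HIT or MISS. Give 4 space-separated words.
vaddr=59: (1,3) not in TLB -> MISS, insert
vaddr=61: (1,3) in TLB -> HIT
vaddr=75: (2,1) not in TLB -> MISS, insert
vaddr=111: (3,1) not in TLB -> MISS, insert

Answer: MISS HIT MISS MISS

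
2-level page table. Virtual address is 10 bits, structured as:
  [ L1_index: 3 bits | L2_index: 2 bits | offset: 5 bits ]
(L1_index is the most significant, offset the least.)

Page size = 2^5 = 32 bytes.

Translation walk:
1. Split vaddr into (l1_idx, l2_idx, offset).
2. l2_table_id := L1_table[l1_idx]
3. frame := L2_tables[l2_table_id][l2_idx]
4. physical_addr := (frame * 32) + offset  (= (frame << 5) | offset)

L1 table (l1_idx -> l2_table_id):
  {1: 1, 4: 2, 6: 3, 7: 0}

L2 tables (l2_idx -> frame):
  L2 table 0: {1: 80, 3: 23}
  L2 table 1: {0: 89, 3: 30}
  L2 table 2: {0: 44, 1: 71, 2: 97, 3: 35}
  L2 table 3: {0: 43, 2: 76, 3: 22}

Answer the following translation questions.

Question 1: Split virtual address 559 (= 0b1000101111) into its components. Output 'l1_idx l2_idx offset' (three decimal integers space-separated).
Answer: 4 1 15

Derivation:
vaddr = 559 = 0b1000101111
  top 3 bits -> l1_idx = 4
  next 2 bits -> l2_idx = 1
  bottom 5 bits -> offset = 15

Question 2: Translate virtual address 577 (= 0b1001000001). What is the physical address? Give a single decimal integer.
Answer: 3105

Derivation:
vaddr = 577 = 0b1001000001
Split: l1_idx=4, l2_idx=2, offset=1
L1[4] = 2
L2[2][2] = 97
paddr = 97 * 32 + 1 = 3105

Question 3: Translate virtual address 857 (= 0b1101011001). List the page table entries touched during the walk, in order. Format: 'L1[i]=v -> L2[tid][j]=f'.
Answer: L1[6]=3 -> L2[3][2]=76

Derivation:
vaddr = 857 = 0b1101011001
Split: l1_idx=6, l2_idx=2, offset=25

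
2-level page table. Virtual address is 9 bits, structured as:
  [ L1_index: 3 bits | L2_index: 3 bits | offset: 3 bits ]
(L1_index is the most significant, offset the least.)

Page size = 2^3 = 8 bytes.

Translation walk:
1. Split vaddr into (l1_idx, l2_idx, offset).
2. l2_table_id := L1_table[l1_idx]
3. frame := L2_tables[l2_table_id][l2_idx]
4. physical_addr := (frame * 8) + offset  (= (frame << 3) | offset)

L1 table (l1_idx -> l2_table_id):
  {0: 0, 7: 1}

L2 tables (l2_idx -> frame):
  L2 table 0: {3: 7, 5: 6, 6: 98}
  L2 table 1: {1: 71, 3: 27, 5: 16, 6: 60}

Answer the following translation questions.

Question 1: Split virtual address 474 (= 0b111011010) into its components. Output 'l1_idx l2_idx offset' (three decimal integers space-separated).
vaddr = 474 = 0b111011010
  top 3 bits -> l1_idx = 7
  next 3 bits -> l2_idx = 3
  bottom 3 bits -> offset = 2

Answer: 7 3 2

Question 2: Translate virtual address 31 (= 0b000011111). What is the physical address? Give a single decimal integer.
Answer: 63

Derivation:
vaddr = 31 = 0b000011111
Split: l1_idx=0, l2_idx=3, offset=7
L1[0] = 0
L2[0][3] = 7
paddr = 7 * 8 + 7 = 63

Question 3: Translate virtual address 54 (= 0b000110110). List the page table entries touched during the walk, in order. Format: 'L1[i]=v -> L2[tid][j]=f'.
vaddr = 54 = 0b000110110
Split: l1_idx=0, l2_idx=6, offset=6

Answer: L1[0]=0 -> L2[0][6]=98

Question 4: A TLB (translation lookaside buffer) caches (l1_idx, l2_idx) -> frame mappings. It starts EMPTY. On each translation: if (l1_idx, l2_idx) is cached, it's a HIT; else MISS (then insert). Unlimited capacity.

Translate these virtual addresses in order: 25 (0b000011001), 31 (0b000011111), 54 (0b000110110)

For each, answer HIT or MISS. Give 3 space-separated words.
vaddr=25: (0,3) not in TLB -> MISS, insert
vaddr=31: (0,3) in TLB -> HIT
vaddr=54: (0,6) not in TLB -> MISS, insert

Answer: MISS HIT MISS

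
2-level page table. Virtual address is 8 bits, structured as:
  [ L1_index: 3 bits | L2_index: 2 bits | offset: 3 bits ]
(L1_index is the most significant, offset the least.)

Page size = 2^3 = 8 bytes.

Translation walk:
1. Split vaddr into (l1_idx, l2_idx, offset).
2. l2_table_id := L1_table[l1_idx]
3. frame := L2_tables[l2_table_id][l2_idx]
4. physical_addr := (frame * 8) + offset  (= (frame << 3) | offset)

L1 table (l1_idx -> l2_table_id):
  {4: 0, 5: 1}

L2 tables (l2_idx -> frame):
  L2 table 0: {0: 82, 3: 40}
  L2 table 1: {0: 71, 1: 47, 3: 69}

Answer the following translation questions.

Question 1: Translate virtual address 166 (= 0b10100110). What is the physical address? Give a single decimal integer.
Answer: 574

Derivation:
vaddr = 166 = 0b10100110
Split: l1_idx=5, l2_idx=0, offset=6
L1[5] = 1
L2[1][0] = 71
paddr = 71 * 8 + 6 = 574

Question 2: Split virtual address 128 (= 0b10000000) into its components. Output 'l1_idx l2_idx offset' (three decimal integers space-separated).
vaddr = 128 = 0b10000000
  top 3 bits -> l1_idx = 4
  next 2 bits -> l2_idx = 0
  bottom 3 bits -> offset = 0

Answer: 4 0 0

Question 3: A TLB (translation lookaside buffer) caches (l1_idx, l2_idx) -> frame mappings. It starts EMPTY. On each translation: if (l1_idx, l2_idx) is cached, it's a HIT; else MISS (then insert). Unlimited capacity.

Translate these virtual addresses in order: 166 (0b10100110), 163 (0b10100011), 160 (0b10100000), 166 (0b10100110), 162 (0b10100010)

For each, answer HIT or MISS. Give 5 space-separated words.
vaddr=166: (5,0) not in TLB -> MISS, insert
vaddr=163: (5,0) in TLB -> HIT
vaddr=160: (5,0) in TLB -> HIT
vaddr=166: (5,0) in TLB -> HIT
vaddr=162: (5,0) in TLB -> HIT

Answer: MISS HIT HIT HIT HIT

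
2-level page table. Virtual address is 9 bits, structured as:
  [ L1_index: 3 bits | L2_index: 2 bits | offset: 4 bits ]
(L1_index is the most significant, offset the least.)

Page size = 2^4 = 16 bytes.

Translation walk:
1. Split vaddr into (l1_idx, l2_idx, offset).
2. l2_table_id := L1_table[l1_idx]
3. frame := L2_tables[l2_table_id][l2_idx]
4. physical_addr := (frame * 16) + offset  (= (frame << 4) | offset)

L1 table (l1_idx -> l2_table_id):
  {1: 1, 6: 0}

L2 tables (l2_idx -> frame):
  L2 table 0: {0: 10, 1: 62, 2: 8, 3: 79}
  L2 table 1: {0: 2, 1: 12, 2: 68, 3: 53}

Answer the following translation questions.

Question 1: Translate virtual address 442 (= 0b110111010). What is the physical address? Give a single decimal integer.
vaddr = 442 = 0b110111010
Split: l1_idx=6, l2_idx=3, offset=10
L1[6] = 0
L2[0][3] = 79
paddr = 79 * 16 + 10 = 1274

Answer: 1274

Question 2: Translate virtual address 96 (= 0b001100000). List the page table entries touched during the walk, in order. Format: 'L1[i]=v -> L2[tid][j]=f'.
vaddr = 96 = 0b001100000
Split: l1_idx=1, l2_idx=2, offset=0

Answer: L1[1]=1 -> L2[1][2]=68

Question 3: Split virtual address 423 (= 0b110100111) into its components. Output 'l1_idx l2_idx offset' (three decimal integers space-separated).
vaddr = 423 = 0b110100111
  top 3 bits -> l1_idx = 6
  next 2 bits -> l2_idx = 2
  bottom 4 bits -> offset = 7

Answer: 6 2 7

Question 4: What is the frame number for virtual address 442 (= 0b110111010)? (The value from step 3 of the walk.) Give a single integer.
vaddr = 442: l1_idx=6, l2_idx=3
L1[6] = 0; L2[0][3] = 79

Answer: 79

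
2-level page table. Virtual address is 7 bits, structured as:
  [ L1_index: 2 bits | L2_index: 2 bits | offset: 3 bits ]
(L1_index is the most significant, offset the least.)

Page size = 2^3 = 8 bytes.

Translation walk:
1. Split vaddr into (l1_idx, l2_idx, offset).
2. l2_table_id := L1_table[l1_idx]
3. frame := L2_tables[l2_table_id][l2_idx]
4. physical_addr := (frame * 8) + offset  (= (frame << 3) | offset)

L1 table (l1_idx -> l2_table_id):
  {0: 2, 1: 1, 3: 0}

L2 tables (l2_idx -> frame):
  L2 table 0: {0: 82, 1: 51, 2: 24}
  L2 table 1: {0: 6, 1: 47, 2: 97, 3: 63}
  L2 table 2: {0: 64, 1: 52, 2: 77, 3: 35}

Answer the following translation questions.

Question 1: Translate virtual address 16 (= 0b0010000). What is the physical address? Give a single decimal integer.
vaddr = 16 = 0b0010000
Split: l1_idx=0, l2_idx=2, offset=0
L1[0] = 2
L2[2][2] = 77
paddr = 77 * 8 + 0 = 616

Answer: 616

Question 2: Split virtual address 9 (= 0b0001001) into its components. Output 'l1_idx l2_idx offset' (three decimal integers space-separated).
vaddr = 9 = 0b0001001
  top 2 bits -> l1_idx = 0
  next 2 bits -> l2_idx = 1
  bottom 3 bits -> offset = 1

Answer: 0 1 1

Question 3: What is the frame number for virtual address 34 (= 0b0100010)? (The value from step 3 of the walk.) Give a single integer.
vaddr = 34: l1_idx=1, l2_idx=0
L1[1] = 1; L2[1][0] = 6

Answer: 6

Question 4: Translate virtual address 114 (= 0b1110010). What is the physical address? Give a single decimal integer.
Answer: 194

Derivation:
vaddr = 114 = 0b1110010
Split: l1_idx=3, l2_idx=2, offset=2
L1[3] = 0
L2[0][2] = 24
paddr = 24 * 8 + 2 = 194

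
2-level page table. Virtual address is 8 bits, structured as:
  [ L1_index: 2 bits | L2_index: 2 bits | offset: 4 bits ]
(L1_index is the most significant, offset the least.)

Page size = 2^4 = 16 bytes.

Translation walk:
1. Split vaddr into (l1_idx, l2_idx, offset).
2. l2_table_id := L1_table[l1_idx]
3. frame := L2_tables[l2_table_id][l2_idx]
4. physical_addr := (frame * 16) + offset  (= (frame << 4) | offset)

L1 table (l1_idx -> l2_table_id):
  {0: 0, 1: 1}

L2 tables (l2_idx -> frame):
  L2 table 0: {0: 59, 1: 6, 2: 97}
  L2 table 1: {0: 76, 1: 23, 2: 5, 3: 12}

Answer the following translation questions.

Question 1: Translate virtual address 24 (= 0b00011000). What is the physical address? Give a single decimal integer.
Answer: 104

Derivation:
vaddr = 24 = 0b00011000
Split: l1_idx=0, l2_idx=1, offset=8
L1[0] = 0
L2[0][1] = 6
paddr = 6 * 16 + 8 = 104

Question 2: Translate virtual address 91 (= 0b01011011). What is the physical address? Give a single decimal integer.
Answer: 379

Derivation:
vaddr = 91 = 0b01011011
Split: l1_idx=1, l2_idx=1, offset=11
L1[1] = 1
L2[1][1] = 23
paddr = 23 * 16 + 11 = 379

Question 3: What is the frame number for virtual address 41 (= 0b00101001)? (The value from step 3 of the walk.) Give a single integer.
Answer: 97

Derivation:
vaddr = 41: l1_idx=0, l2_idx=2
L1[0] = 0; L2[0][2] = 97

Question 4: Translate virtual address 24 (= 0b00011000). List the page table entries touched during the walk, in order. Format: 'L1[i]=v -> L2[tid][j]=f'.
vaddr = 24 = 0b00011000
Split: l1_idx=0, l2_idx=1, offset=8

Answer: L1[0]=0 -> L2[0][1]=6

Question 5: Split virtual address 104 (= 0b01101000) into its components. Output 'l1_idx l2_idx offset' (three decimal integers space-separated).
Answer: 1 2 8

Derivation:
vaddr = 104 = 0b01101000
  top 2 bits -> l1_idx = 1
  next 2 bits -> l2_idx = 2
  bottom 4 bits -> offset = 8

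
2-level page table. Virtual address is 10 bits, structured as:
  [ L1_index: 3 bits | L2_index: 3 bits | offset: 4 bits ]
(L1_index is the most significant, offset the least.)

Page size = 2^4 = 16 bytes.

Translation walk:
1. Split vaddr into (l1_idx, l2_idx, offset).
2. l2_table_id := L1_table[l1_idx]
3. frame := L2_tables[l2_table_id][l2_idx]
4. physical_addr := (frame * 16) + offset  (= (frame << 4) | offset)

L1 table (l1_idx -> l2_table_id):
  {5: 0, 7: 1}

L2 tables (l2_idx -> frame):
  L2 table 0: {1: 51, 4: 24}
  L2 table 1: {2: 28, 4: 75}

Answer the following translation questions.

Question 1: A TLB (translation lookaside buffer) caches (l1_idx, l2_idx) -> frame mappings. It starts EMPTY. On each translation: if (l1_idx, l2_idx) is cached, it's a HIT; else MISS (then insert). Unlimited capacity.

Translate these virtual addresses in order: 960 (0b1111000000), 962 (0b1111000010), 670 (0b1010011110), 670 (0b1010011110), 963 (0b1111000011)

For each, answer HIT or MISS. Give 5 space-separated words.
vaddr=960: (7,4) not in TLB -> MISS, insert
vaddr=962: (7,4) in TLB -> HIT
vaddr=670: (5,1) not in TLB -> MISS, insert
vaddr=670: (5,1) in TLB -> HIT
vaddr=963: (7,4) in TLB -> HIT

Answer: MISS HIT MISS HIT HIT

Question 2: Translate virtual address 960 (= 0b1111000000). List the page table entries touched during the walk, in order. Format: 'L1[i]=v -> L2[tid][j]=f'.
Answer: L1[7]=1 -> L2[1][4]=75

Derivation:
vaddr = 960 = 0b1111000000
Split: l1_idx=7, l2_idx=4, offset=0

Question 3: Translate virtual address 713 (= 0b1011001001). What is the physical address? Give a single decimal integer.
Answer: 393

Derivation:
vaddr = 713 = 0b1011001001
Split: l1_idx=5, l2_idx=4, offset=9
L1[5] = 0
L2[0][4] = 24
paddr = 24 * 16 + 9 = 393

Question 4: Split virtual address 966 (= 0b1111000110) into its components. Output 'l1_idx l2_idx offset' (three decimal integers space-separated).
vaddr = 966 = 0b1111000110
  top 3 bits -> l1_idx = 7
  next 3 bits -> l2_idx = 4
  bottom 4 bits -> offset = 6

Answer: 7 4 6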